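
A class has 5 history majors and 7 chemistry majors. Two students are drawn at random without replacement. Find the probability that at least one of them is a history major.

P(no history majors) = 7/12 × 6/11 = 42/132 = 7/22.
P(at least one) = 1 − 7/22 = 15/22.

15/22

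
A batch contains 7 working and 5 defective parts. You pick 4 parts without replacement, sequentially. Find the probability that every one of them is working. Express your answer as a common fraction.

P(every draw is working) = 7/12 × 6/11 × 5/10 × 4/9 = 840/11880 = 7/99.

7/99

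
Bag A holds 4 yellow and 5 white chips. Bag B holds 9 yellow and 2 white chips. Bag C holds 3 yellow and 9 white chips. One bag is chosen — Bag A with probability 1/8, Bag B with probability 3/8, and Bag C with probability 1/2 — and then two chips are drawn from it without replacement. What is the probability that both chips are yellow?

763/2640

From Bag A: P(both yellow) = (4/9)(3/8) = 1/6.
From Bag B: P(both yellow) = (9/11)(8/10) = 36/55.
From Bag C: P(both yellow) = (3/12)(2/11) = 1/22.
Total probability = (1/8)(1/6) + (3/8)(36/55) + (1/2)(1/22) = 763/2640.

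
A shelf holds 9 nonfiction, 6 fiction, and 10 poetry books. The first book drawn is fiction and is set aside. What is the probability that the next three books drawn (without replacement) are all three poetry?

After the first draw, 10 of the remaining 24 books are poetry.
P = 10/24 × 9/23 × 8/22 = 720/12144 = 15/253.

15/253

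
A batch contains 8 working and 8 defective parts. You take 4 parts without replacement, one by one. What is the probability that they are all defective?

1/26

P(every draw is defective) = 8/16 × 7/15 × 6/14 × 5/13 = 1680/43680 = 1/26.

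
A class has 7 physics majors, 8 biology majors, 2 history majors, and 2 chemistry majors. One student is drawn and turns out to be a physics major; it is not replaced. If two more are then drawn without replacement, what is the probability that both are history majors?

1/153

With the first student removed, 2 history majors remain out of 18.
P = 2/18 × 1/17 = 2/306 = 1/153.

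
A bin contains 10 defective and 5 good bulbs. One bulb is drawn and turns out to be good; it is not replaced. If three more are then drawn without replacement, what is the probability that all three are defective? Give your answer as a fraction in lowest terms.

30/91

After the first draw, 10 of the remaining 14 bulbs are defective.
P = 10/14 × 9/13 × 8/12 = 720/2184 = 30/91.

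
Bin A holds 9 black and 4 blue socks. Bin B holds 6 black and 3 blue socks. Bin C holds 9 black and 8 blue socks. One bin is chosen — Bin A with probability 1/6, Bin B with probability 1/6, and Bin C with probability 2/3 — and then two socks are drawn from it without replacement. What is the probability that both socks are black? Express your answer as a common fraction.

5137/15912

From Bin A: P(both black) = (9/13)(8/12) = 6/13.
From Bin B: P(both black) = (6/9)(5/8) = 5/12.
From Bin C: P(both black) = (9/17)(8/16) = 9/34.
Total probability = (1/6)(6/13) + (1/6)(5/12) + (2/3)(9/34) = 5137/15912.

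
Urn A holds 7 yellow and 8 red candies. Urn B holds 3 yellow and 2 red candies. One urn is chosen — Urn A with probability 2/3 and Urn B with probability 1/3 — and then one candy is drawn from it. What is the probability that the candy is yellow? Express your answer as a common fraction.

From Urn A: P(yellow) = 7/15.
From Urn B: P(yellow) = 3/5.
Total probability = (2/3)(7/15) + (1/3)(3/5) = 23/45.

23/45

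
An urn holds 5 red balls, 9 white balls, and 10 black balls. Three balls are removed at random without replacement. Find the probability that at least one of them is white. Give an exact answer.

P(no white) = 15/24 × 14/23 × 13/22 = 2730/12144 = 455/2024.
P(at least one) = 1 − 455/2024 = 1569/2024.

1569/2024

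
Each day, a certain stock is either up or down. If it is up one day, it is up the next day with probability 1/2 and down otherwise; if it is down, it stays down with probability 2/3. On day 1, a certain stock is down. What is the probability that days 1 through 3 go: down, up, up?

1/6

Day 1 is given. For each transition, use the conditional probability from the current state:
P(up | down) = 1/3; P(up | up) = 1/2.
P = 1/3 × 1/2 = 1/6.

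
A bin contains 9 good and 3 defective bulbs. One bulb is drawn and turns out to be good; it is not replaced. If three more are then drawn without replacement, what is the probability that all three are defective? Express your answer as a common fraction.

1/165

With the first bulb removed, 3 defective remain out of 11.
P = 3/11 × 2/10 × 1/9 = 6/990 = 1/165.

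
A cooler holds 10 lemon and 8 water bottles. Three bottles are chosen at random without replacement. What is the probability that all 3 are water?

P = 8/18 × 7/17 × 6/16 = 336/4896 = 7/102.

7/102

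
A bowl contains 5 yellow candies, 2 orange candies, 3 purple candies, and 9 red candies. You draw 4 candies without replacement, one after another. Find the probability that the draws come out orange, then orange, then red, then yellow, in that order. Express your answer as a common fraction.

Multiply the probability of each draw given the previous ones:
P = 2/19 × 1/18 × 9/17 × 5/16 = 90/93024 = 5/5168.

5/5168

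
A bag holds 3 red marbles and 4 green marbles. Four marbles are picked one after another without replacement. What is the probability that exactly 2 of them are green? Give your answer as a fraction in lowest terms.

One ordering (green drawn first) has probability 4/7 × 3/6 × 3/5 × 2/4 = 72/840 = 3/35.
There are C(4,2) = 6 such orderings, each equally likely, so P = 6 × 3/35 = 18/35.

18/35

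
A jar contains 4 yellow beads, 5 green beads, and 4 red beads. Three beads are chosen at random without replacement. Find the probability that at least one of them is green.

115/143

P(no green) = 8/13 × 7/12 × 6/11 = 336/1716 = 28/143.
P(at least one) = 1 − 28/143 = 115/143.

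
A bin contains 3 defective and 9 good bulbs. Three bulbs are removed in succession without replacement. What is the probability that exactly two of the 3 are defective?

27/220

One ordering (defective drawn first) has probability 3/12 × 2/11 × 9/10 = 54/1320 = 9/220.
There are C(3,2) = 3 such orderings, each equally likely, so P = 3 × 9/220 = 27/220.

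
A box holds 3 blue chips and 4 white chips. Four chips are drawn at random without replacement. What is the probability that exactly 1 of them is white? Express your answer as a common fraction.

4/35

One ordering (white drawn first) has probability 4/7 × 3/6 × 2/5 × 1/4 = 24/840 = 1/35.
There are C(4,1) = 4 such orderings, each equally likely, so P = 4 × 1/35 = 4/35.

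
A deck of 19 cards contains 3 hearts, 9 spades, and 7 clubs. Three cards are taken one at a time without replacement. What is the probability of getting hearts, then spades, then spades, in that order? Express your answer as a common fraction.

12/323

Each draw changes the counts, so multiply the conditional probabilities along the sequence:
P = 3/19 × 9/18 × 8/17 = 216/5814 = 12/323.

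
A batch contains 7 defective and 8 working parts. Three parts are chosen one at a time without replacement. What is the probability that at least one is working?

12/13

P(no working) = 7/15 × 6/14 × 5/13 = 210/2730 = 1/13.
P(at least one) = 1 − 1/13 = 12/13.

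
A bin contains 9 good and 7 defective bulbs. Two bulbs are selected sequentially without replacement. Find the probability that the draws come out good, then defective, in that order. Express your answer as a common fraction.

21/80

Chain rule:
P = 9/16 × 7/15 = 63/240 = 21/80.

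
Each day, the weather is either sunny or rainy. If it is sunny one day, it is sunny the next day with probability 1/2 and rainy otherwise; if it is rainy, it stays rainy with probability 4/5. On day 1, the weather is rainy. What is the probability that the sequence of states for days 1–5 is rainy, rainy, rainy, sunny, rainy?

Day 1 is given. For each transition, use the conditional probability from the current state:
P(rainy | rainy) = 4/5; P(rainy | rainy) = 4/5; P(sunny | rainy) = 1/5; P(rainy | sunny) = 1/2.
P = 4/5 × 4/5 × 1/5 × 1/2 = 16/250 = 8/125.

8/125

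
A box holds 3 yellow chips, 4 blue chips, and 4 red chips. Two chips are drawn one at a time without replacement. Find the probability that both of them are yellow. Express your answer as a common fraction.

3/55

P(every draw is yellow) = 3/11 × 2/10 = 6/110 = 3/55.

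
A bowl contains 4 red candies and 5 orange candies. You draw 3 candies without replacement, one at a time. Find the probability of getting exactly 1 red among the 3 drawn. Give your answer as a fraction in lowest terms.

One ordering (red drawn first) has probability 4/9 × 5/8 × 4/7 = 80/504 = 10/63.
There are C(3,1) = 3 such orderings, each equally likely, so P = 3 × 10/63 = 10/21.

10/21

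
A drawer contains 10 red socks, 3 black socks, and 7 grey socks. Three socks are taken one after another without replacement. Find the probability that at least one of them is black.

23/57

P(no black) = 17/20 × 16/19 × 15/18 = 4080/6840 = 34/57.
P(at least one) = 1 − 34/57 = 23/57.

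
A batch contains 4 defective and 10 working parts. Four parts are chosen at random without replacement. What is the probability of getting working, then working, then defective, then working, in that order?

Multiply the probability of each draw given the previous ones:
P = 10/14 × 9/13 × 4/12 × 8/11 = 2880/24024 = 120/1001.

120/1001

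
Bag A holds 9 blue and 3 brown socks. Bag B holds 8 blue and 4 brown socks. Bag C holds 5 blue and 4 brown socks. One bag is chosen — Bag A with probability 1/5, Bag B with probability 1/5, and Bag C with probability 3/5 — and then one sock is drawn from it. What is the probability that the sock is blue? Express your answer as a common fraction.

37/60

From Bag A: P(blue) = 9/12.
From Bag B: P(blue) = 8/12.
From Bag C: P(blue) = 5/9.
Total probability = (1/5)(9/12) + (1/5)(8/12) + (3/5)(5/9) = 37/60.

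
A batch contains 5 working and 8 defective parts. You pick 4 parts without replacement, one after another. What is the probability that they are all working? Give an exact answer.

P = 5/13 × 4/12 × 3/11 × 2/10 = 120/17160 = 1/143.

1/143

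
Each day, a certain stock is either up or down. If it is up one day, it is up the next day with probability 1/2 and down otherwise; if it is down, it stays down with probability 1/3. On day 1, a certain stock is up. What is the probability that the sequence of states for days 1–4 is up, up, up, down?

1/8

Day 1 is given. For each transition, use the conditional probability from the current state:
P(up | up) = 1/2; P(up | up) = 1/2; P(down | up) = 1/2.
P = 1/2 × 1/2 × 1/2 = 1/8.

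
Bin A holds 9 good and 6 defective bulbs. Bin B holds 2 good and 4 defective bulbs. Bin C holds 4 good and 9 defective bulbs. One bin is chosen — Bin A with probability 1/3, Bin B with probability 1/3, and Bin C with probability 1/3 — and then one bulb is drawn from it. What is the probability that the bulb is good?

From Bin A: P(good) = 9/15.
From Bin B: P(good) = 2/6.
From Bin C: P(good) = 4/13.
Total probability = (1/3)(9/15) + (1/3)(2/6) + (1/3)(4/13) = 242/585.

242/585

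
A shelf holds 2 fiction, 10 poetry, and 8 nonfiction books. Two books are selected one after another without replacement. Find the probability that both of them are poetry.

P(all poetry) = 10/20 × 9/19 = 90/380 = 9/38.

9/38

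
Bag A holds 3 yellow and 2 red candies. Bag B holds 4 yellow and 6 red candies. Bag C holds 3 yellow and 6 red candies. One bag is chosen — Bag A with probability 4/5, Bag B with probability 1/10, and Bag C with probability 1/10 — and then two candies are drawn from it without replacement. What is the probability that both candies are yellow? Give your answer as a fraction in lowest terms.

From Bag A: P(both yellow) = (3/5)(2/4) = 3/10.
From Bag B: P(both yellow) = (4/10)(3/9) = 2/15.
From Bag C: P(both yellow) = (3/9)(2/8) = 1/12.
Total probability = (4/5)(3/10) + (1/10)(2/15) + (1/10)(1/12) = 157/600.

157/600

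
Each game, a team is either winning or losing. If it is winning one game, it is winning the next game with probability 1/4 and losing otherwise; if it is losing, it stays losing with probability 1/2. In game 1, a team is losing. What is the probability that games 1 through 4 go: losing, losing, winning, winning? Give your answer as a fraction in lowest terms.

Game 1 is given. For each transition, use the conditional probability from the current state:
P(losing | losing) = 1/2; P(winning | losing) = 1/2; P(winning | winning) = 1/4.
P = 1/2 × 1/2 × 1/4 = 1/16.

1/16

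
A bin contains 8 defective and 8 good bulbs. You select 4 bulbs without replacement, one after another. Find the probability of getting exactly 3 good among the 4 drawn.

16/65

One ordering (good drawn first) has probability 8/16 × 7/15 × 6/14 × 8/13 = 2688/43680 = 4/65.
There are C(4,3) = 4 such orderings, each equally likely, so P = 4 × 4/65 = 16/65.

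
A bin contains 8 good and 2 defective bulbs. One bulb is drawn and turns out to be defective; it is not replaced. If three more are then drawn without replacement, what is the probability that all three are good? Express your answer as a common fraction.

2/3

With the first bulb removed, 8 good remain out of 9.
P = 8/9 × 7/8 × 6/7 = 336/504 = 2/3.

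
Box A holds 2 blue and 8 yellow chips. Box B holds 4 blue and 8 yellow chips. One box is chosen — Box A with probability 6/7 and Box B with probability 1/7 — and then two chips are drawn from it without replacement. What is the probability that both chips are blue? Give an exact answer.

37/1155

From Box A: P(both blue) = (2/10)(1/9) = 1/45.
From Box B: P(both blue) = (4/12)(3/11) = 1/11.
Total probability = (6/7)(1/45) + (1/7)(1/11) = 37/1155.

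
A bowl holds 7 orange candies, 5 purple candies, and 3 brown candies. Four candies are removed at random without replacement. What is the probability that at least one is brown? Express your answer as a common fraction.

58/91

P(no brown) = 12/15 × 11/14 × 10/13 × 9/12 = 11880/32760 = 33/91.
P(at least one) = 1 − 33/91 = 58/91.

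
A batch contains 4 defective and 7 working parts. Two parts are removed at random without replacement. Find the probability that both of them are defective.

6/55

P(all defective) = 4/11 × 3/10 = 12/110 = 6/55.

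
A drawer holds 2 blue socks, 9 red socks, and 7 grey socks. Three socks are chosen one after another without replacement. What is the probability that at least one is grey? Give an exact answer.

217/272

P(no grey) = 11/18 × 10/17 × 9/16 = 990/4896 = 55/272.
P(at least one) = 1 − 55/272 = 217/272.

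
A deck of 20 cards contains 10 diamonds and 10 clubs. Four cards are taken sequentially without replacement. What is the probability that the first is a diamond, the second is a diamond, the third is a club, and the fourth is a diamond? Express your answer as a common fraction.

Chain rule:
P = 10/20 × 9/19 × 10/18 × 8/17 = 7200/116280 = 20/323.

20/323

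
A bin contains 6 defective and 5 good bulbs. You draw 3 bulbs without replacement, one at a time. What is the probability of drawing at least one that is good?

P(no good) = 6/11 × 5/10 × 4/9 = 120/990 = 4/33.
P(at least one) = 1 − 4/33 = 29/33.

29/33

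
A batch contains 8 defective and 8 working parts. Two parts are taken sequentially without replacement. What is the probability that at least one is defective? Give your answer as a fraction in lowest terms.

P(no defective) = 8/16 × 7/15 = 56/240 = 7/30.
P(at least one) = 1 − 7/30 = 23/30.

23/30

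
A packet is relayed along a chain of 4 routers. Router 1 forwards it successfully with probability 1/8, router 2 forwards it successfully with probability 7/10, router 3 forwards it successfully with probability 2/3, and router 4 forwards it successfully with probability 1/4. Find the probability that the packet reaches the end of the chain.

Multiplying along the chain,
P = 1/8 × 7/10 × 2/3 × 1/4 = 14/960 = 7/480.

7/480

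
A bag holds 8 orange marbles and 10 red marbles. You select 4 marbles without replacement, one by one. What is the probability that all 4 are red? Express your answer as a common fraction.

P(all red) = 10/18 × 9/17 × 8/16 × 7/15 = 5040/73440 = 7/102.

7/102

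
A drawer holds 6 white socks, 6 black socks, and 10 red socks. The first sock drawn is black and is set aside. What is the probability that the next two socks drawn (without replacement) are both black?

With the first sock removed, 5 black remain out of 21.
P = 5/21 × 4/20 = 20/420 = 1/21.

1/21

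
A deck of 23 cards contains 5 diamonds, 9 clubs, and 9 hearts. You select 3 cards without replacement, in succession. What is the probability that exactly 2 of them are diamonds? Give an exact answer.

One ordering (diamonds drawn first) has probability 5/23 × 4/22 × 18/21 = 360/10626 = 60/1771.
There are C(3,2) = 3 such orderings, each equally likely, so P = 3 × 60/1771 = 180/1771.

180/1771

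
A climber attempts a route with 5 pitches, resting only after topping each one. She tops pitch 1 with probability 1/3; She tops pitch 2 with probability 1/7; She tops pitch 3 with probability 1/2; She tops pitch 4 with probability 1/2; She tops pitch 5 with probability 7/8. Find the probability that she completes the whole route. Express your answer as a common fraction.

Each stage is reached only if all earlier stages succeed, so
P = 1/3 × 1/7 × 1/2 × 1/2 × 7/8 = 7/672 = 1/96.

1/96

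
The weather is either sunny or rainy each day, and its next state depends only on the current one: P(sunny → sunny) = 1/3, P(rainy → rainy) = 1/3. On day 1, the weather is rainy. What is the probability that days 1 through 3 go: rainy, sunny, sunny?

Day 1 is given. For each transition, use the conditional probability from the current state:
P(sunny | rainy) = 2/3; P(sunny | sunny) = 1/3.
P = 2/3 × 1/3 = 2/9.

2/9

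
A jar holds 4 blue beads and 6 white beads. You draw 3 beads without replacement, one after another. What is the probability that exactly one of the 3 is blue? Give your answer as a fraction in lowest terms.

One ordering (blue drawn first) has probability 4/10 × 6/9 × 5/8 = 120/720 = 1/6.
There are C(3,1) = 3 such orderings, each equally likely, so P = 3 × 1/6 = 1/2.

1/2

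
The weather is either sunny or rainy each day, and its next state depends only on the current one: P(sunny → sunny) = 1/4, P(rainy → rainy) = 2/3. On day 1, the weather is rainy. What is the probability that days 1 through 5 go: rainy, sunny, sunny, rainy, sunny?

1/48

Day 1 is given. For each transition, use the conditional probability from the current state:
P(sunny | rainy) = 1/3; P(sunny | sunny) = 1/4; P(rainy | sunny) = 3/4; P(sunny | rainy) = 1/3.
P = 1/3 × 1/4 × 3/4 × 1/3 = 3/144 = 1/48.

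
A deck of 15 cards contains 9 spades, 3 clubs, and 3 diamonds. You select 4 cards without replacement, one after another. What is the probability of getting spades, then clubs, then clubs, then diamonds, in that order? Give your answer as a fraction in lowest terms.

Each draw changes the counts, so multiply the conditional probabilities along the sequence:
P = 9/15 × 3/14 × 2/13 × 3/12 = 162/32760 = 9/1820.

9/1820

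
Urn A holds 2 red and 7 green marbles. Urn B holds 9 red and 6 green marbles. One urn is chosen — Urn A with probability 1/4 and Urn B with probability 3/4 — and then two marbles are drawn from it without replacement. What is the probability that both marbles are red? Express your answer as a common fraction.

1331/5040

From Urn A: P(both red) = (2/9)(1/8) = 1/36.
From Urn B: P(both red) = (9/15)(8/14) = 12/35.
Total probability = (1/4)(1/36) + (3/4)(12/35) = 1331/5040.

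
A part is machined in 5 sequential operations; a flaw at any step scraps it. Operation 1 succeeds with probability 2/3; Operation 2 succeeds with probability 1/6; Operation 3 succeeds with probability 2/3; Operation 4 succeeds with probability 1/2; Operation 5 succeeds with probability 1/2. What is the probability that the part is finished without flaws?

Multiplying along the chain,
P = 2/3 × 1/6 × 2/3 × 1/2 × 1/2 = 4/216 = 1/54.

1/54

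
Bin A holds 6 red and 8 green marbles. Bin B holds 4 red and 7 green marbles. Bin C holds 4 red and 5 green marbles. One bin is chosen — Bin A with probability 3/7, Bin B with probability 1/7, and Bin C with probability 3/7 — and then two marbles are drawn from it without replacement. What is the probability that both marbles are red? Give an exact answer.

From Bin A: P(both red) = (6/14)(5/13) = 15/91.
From Bin B: P(both red) = (4/11)(3/10) = 6/55.
From Bin C: P(both red) = (4/9)(3/8) = 1/6.
Total probability = (3/7)(15/91) + (1/7)(6/55) + (3/7)(1/6) = 11047/70070.

11047/70070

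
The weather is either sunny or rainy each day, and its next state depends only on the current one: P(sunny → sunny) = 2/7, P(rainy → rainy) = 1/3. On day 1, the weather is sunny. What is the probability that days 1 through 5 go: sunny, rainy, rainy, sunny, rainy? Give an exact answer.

Day 1 is given. For each transition, use the conditional probability from the current state:
P(rainy | sunny) = 5/7; P(rainy | rainy) = 1/3; P(sunny | rainy) = 2/3; P(rainy | sunny) = 5/7.
P = 5/7 × 1/3 × 2/3 × 5/7 = 50/441.

50/441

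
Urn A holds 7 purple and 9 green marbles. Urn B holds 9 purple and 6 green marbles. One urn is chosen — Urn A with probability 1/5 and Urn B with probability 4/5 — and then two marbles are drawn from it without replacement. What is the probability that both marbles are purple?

From Urn A: P(both purple) = (7/16)(6/15) = 7/40.
From Urn B: P(both purple) = (9/15)(8/14) = 12/35.
Total probability = (1/5)(7/40) + (4/5)(12/35) = 433/1400.

433/1400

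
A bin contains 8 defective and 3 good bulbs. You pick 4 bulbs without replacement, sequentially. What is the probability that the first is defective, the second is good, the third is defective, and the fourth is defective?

7/55

Multiply the probability of each draw given the previous ones:
P = 8/11 × 3/10 × 7/9 × 6/8 = 1008/7920 = 7/55.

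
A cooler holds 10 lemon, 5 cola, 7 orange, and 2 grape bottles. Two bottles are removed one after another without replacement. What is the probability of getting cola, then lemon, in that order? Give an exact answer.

25/276

Each draw changes the counts, so multiply the conditional probabilities along the sequence:
P = 5/24 × 10/23 = 50/552 = 25/276.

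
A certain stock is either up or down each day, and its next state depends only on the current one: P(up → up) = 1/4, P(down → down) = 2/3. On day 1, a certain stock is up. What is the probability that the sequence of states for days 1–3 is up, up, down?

3/16

Day 1 is given. For each transition, use the conditional probability from the current state:
P(up | up) = 1/4; P(down | up) = 3/4.
P = 1/4 × 3/4 = 3/16.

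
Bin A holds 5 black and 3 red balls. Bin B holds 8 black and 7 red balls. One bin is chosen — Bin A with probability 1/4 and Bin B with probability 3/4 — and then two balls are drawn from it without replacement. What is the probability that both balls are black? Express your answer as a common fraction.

From Bin A: P(both black) = (5/8)(4/7) = 5/14.
From Bin B: P(both black) = (8/15)(7/14) = 4/15.
Total probability = (1/4)(5/14) + (3/4)(4/15) = 81/280.

81/280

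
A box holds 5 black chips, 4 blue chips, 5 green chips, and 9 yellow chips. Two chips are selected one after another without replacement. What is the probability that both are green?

P = 5/23 × 4/22 = 20/506 = 10/253.

10/253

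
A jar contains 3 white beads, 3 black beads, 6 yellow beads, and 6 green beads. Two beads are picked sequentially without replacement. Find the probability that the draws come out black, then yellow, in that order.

1/17

Each draw changes the counts, so multiply the conditional probabilities along the sequence:
P = 3/18 × 6/17 = 18/306 = 1/17.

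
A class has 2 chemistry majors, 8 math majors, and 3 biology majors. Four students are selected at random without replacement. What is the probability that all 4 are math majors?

P(all math majors) = 8/13 × 7/12 × 6/11 × 5/10 = 1680/17160 = 14/143.

14/143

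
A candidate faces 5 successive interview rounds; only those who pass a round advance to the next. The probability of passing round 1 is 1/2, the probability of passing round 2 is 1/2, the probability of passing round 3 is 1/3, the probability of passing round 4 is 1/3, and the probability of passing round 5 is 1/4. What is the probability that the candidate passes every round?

Multiplying along the chain,
P = 1/2 × 1/2 × 1/3 × 1/3 × 1/4 = 1/144.

1/144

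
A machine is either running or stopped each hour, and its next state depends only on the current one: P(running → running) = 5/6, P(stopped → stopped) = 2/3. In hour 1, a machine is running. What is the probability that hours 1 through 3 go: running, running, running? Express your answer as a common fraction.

Hour 1 is given. For each transition, use the conditional probability from the current state:
P(running | running) = 5/6; P(running | running) = 5/6.
P = 5/6 × 5/6 = 25/36.

25/36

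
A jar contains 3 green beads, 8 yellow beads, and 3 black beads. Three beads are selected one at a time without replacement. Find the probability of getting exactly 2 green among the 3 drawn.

33/364

One ordering (green drawn first) has probability 3/14 × 2/13 × 11/12 = 66/2184 = 11/364.
There are C(3,2) = 3 such orderings, each equally likely, so P = 3 × 11/364 = 33/364.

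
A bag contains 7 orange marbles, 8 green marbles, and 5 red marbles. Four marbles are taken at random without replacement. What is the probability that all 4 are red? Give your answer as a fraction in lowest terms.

1/969

P = 5/20 × 4/19 × 3/18 × 2/17 = 120/116280 = 1/969.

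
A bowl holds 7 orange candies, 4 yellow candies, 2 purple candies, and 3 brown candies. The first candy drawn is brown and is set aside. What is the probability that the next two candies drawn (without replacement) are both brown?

With the first candy removed, 2 brown remain out of 15.
P = 2/15 × 1/14 = 2/210 = 1/105.

1/105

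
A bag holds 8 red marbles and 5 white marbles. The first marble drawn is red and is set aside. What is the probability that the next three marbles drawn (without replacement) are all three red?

7/44

With the first marble removed, 7 red remain out of 12.
P = 7/12 × 6/11 × 5/10 = 210/1320 = 7/44.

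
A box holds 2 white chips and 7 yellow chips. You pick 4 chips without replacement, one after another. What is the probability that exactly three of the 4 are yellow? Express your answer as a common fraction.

One ordering (yellow drawn first) has probability 7/9 × 6/8 × 5/7 × 2/6 = 420/3024 = 5/36.
There are C(4,3) = 4 such orderings, each equally likely, so P = 4 × 5/36 = 5/9.

5/9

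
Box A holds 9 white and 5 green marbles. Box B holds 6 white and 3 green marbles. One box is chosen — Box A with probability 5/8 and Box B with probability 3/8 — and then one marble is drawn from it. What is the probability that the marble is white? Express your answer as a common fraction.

From Box A: P(white) = 9/14.
From Box B: P(white) = 6/9.
Total probability = (5/8)(9/14) + (3/8)(6/9) = 73/112.

73/112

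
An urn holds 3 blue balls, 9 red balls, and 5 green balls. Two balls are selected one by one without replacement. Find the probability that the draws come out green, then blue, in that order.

Chain rule:
P = 5/17 × 3/16 = 15/272.

15/272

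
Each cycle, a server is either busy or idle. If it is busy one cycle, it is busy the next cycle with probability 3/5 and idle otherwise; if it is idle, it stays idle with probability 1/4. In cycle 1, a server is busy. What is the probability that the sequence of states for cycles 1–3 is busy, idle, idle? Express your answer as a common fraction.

1/10

Cycle 1 is given. For each transition, use the conditional probability from the current state:
P(idle | busy) = 2/5; P(idle | idle) = 1/4.
P = 2/5 × 1/4 = 2/20 = 1/10.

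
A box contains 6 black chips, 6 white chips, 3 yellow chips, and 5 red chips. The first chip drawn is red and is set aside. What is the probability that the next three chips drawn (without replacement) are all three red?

After the first draw, 4 of the remaining 19 chips are red.
P = 4/19 × 3/18 × 2/17 = 24/5814 = 4/969.

4/969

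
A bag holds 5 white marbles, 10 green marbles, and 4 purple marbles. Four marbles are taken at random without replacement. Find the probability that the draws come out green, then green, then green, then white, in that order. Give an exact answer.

Chain rule:
P = 10/19 × 9/18 × 8/17 × 5/16 = 3600/93024 = 25/646.

25/646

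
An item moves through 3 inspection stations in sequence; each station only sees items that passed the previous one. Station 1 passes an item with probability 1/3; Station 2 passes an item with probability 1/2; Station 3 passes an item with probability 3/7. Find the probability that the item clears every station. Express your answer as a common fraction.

Each stage is reached only if all earlier stages succeed, so
P = 1/3 × 1/2 × 3/7 = 3/42 = 1/14.

1/14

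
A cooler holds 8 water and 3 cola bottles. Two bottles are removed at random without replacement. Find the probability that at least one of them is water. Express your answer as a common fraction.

52/55

P(no water) = 3/11 × 2/10 = 6/110 = 3/55.
P(at least one) = 1 − 3/55 = 52/55.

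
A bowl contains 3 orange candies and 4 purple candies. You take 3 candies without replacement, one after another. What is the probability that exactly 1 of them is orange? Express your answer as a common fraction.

18/35

One ordering (orange drawn first) has probability 3/7 × 4/6 × 3/5 = 36/210 = 6/35.
There are C(3,1) = 3 such orderings, each equally likely, so P = 3 × 6/35 = 18/35.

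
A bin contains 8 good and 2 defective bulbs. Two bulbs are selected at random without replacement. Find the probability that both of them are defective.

1/45

P(all defective) = 2/10 × 1/9 = 2/90 = 1/45.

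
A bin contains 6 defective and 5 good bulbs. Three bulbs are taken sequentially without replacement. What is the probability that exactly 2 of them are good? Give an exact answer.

One ordering (good drawn first) has probability 5/11 × 4/10 × 6/9 = 120/990 = 4/33.
There are C(3,2) = 3 such orderings, each equally likely, so P = 3 × 4/33 = 4/11.

4/11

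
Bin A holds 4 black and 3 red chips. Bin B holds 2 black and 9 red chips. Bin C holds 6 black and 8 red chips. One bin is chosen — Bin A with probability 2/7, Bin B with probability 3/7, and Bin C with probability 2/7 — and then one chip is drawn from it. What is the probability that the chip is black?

From Bin A: P(black) = 4/7.
From Bin B: P(black) = 2/11.
From Bin C: P(black) = 6/14.
Total probability = (2/7)(4/7) + (3/7)(2/11) + (2/7)(6/14) = 4/11.

4/11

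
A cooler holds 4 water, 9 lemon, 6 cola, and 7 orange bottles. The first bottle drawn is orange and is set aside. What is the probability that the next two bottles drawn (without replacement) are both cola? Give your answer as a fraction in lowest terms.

1/20

With the first bottle removed, 6 cola remain out of 25.
P = 6/25 × 5/24 = 30/600 = 1/20.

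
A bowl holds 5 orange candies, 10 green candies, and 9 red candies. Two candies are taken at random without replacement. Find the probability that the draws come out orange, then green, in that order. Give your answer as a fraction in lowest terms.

25/276

Each draw changes the counts, so multiply the conditional probabilities along the sequence:
P = 5/24 × 10/23 = 50/552 = 25/276.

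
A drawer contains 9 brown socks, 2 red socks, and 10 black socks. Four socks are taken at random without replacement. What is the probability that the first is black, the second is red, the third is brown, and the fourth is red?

Each draw changes the counts, so multiply the conditional probabilities along the sequence:
P = 10/21 × 2/20 × 9/19 × 1/18 = 180/143640 = 1/798.

1/798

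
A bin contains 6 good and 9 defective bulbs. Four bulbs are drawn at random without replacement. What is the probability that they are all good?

P(all good) = 6/15 × 5/14 × 4/13 × 3/12 = 360/32760 = 1/91.

1/91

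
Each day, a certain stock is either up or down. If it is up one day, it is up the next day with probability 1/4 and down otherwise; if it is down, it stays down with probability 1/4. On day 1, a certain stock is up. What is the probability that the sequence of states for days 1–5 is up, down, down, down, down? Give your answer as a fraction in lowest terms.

3/256

Day 1 is given. For each transition, use the conditional probability from the current state:
P(down | up) = 3/4; P(down | down) = 1/4; P(down | down) = 1/4; P(down | down) = 1/4.
P = 3/4 × 1/4 × 1/4 × 1/4 = 3/256.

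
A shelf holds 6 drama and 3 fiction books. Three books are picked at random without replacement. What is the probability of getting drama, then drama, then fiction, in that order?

Multiply the probability of each draw given the previous ones:
P = 6/9 × 5/8 × 3/7 = 90/504 = 5/28.

5/28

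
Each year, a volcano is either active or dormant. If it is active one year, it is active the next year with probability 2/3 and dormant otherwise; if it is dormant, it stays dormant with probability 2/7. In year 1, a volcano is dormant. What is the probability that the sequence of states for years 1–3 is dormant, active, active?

Year 1 is given. For each transition, use the conditional probability from the current state:
P(active | dormant) = 5/7; P(active | active) = 2/3.
P = 5/7 × 2/3 = 10/21.

10/21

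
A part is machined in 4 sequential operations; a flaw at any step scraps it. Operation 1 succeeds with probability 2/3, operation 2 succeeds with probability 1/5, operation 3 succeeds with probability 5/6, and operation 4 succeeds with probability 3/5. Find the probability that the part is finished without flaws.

1/15

Each stage is reached only if all earlier stages succeed, so
P = 2/3 × 1/5 × 5/6 × 3/5 = 30/450 = 1/15.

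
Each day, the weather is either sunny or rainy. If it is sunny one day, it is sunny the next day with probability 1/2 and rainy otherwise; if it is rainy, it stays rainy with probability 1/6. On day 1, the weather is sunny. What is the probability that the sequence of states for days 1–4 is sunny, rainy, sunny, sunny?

Day 1 is given. For each transition, use the conditional probability from the current state:
P(rainy | sunny) = 1/2; P(sunny | rainy) = 5/6; P(sunny | sunny) = 1/2.
P = 1/2 × 5/6 × 1/2 = 5/24.

5/24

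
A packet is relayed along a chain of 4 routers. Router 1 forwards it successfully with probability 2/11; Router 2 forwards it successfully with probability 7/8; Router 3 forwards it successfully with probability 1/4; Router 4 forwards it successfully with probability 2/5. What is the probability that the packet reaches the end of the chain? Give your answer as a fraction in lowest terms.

7/440

Multiplying along the chain,
P = 2/11 × 7/8 × 1/4 × 2/5 = 28/1760 = 7/440.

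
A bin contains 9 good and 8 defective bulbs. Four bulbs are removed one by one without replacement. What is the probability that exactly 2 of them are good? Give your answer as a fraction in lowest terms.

One ordering (good drawn first) has probability 9/17 × 8/16 × 8/15 × 7/14 = 4032/57120 = 6/85.
There are C(4,2) = 6 such orderings, each equally likely, so P = 6 × 6/85 = 36/85.

36/85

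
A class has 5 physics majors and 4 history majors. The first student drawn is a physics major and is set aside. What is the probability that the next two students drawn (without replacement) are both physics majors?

3/14

With the first student removed, 4 physics majors remain out of 8.
P = 4/8 × 3/7 = 12/56 = 3/14.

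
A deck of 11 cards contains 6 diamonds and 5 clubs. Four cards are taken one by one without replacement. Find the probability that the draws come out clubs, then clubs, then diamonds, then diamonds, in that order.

Chain rule:
P = 5/11 × 4/10 × 6/9 × 5/8 = 600/7920 = 5/66.

5/66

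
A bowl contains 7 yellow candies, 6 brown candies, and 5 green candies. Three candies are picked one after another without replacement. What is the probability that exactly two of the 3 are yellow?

77/272

One ordering (yellow drawn first) has probability 7/18 × 6/17 × 11/16 = 462/4896 = 77/816.
There are C(3,2) = 3 such orderings, each equally likely, so P = 3 × 77/816 = 77/272.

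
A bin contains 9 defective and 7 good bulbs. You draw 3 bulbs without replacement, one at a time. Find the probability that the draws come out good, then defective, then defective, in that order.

3/20

Each draw changes the counts, so multiply the conditional probabilities along the sequence:
P = 7/16 × 9/15 × 8/14 = 504/3360 = 3/20.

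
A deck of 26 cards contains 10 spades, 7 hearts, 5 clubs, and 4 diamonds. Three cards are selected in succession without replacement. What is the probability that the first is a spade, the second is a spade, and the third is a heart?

Chain rule:
P = 10/26 × 9/25 × 7/24 = 630/15600 = 21/520.

21/520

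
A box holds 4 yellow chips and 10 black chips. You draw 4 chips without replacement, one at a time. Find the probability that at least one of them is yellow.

113/143

P(no yellow) = 10/14 × 9/13 × 8/12 × 7/11 = 5040/24024 = 30/143.
P(at least one) = 1 − 30/143 = 113/143.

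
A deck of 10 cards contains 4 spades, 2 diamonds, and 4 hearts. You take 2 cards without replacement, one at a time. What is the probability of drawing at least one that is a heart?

2/3

P(no hearts) = 6/10 × 5/9 = 30/90 = 1/3.
P(at least one) = 1 − 1/3 = 2/3.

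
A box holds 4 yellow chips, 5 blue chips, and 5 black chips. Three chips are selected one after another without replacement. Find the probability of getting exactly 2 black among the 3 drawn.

45/182

One ordering (black drawn first) has probability 5/14 × 4/13 × 9/12 = 180/2184 = 15/182.
There are C(3,2) = 3 such orderings, each equally likely, so P = 3 × 15/182 = 45/182.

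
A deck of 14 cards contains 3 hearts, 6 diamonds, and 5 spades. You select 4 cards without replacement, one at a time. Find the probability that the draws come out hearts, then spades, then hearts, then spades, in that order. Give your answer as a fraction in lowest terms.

5/1001

Each draw changes the counts, so multiply the conditional probabilities along the sequence:
P = 3/14 × 5/13 × 2/12 × 4/11 = 120/24024 = 5/1001.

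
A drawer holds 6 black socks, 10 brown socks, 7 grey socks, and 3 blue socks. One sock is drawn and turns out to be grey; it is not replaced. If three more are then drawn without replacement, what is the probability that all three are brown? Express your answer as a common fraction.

6/115

After the first draw, 10 of the remaining 25 socks are brown.
P = 10/25 × 9/24 × 8/23 = 720/13800 = 6/115.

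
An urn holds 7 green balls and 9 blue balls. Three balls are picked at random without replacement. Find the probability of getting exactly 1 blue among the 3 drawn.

One ordering (blue drawn first) has probability 9/16 × 7/15 × 6/14 = 378/3360 = 9/80.
There are C(3,1) = 3 such orderings, each equally likely, so P = 3 × 9/80 = 27/80.

27/80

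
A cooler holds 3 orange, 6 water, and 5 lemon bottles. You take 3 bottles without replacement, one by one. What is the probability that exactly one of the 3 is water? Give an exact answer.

6/13

One ordering (water drawn first) has probability 6/14 × 8/13 × 7/12 = 336/2184 = 2/13.
There are C(3,1) = 3 such orderings, each equally likely, so P = 3 × 2/13 = 6/13.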